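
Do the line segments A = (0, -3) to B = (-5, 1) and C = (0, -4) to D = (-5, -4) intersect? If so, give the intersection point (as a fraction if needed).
No (intersection of containing lines falls outside at least one segment)

Parametrize and solve: t = -1/4, s = -1/4. At least one of these is outside [0, 1], so the segments do not intersect.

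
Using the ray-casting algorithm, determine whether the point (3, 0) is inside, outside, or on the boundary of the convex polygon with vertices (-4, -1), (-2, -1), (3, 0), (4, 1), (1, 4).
The point (3, 0) lies on the polygon boundary

Boundary check: the query satisfies the collinearity and bounding-box conditions for some polygon edge, so it lies exactly on the boundary.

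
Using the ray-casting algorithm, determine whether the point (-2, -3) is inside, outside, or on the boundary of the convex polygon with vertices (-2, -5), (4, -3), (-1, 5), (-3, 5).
The point (-2, -3) lies strictly inside the polygon

Cast a horizontal ray to the right from the query point and count how many polygon edges it crosses (each edge strictly once or zero times, handled with the usual half-open convention). 
Parity of crossings → odd ⇒ inside.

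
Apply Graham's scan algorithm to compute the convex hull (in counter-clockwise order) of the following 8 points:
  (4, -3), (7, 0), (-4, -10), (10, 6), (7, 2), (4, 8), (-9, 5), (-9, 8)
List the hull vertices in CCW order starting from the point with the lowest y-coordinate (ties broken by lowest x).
Hull (CCW) = [(-4, -10), (4, -3), (7, 0), (10, 6), (4, 8), (-9, 8), (-9, 5)]

Graham scan procedure:
  1. Find the pivot p₀ = point with lowest y (tie → lowest x): (-4, -10).
  2. Sort the remaining points by polar angle around p₀.
  3. Walk through sorted points, maintaining a stack; pop the top while the last three entries make a non-left turn (cross product ≤ 0).
  4. Final stack is the convex hull in CCW order: (-4, -10), (4, -3), (7, 0), (10, 6), (4, 8), (-9, 8), (-9, 5).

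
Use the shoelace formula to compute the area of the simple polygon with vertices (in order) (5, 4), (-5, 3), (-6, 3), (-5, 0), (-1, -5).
Area = 99/2

Shoelace formula: Area = (1/2) |Σ_i (x_i · y_{i+1} − x_{i+1} · y_i)| (indices mod n). Compute each cross term:
  (5)(3) − (-5)(4) = 35
  (-5)(3) − (-6)(3) = 3
  (-6)(0) − (-5)(3) = 15
  (-5)(-5) − (-1)(0) = 25
  (-1)(4) − (5)(-5) = 21
Sum = 99, so (signed) Area = 99/2 = 99/2, |Area| = 99/2.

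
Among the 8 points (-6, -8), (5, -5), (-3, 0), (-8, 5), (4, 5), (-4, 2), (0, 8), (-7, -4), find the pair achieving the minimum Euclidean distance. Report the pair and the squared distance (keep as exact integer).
Pair = ((-3, 0), (-4, 2)); squared distance = 5

Compute all C(8, 2) = 28 pairwise squared distances (x_i − x_j)² + (y_i − y_j)². The minimum is 5, attained by the pair ((-3, 0), (-4, 2)).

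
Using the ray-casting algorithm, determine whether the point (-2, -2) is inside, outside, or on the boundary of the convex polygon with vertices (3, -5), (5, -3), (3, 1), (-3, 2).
The point (-2, -2) lies strictly outside the polygon

Cast a horizontal ray to the right from the query point and count how many polygon edges it crosses (each edge strictly once or zero times, handled with the usual half-open convention). 
Parity of crossings → even ⇒ outside.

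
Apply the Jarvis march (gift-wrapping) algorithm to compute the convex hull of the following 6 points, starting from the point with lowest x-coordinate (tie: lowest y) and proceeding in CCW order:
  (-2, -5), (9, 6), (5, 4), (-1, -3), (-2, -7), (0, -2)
Hull (CCW) = [(-2, -7), (9, 6), (5, 4), (-1, -3), (-2, -5)]

Jarvis march: at each step, from the current hull vertex p, select the next vertex q as the point such that every other point lies strictly to the left of (or on) the directed line p → q. (Equivalently: for every other point r, the cross product (q − p) × (r − p) ≥ 0.)
Starting point (lowest x, tie lowest y): (-2, -7). Wrap until returning to start. Resulting hull: (-2, -7), (9, 6), (5, 4), (-1, -3), (-2, -5).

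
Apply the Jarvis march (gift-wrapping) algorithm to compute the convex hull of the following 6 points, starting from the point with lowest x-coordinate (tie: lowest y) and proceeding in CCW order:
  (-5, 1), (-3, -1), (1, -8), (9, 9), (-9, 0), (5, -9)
Hull (CCW) = [(-9, 0), (1, -8), (5, -9), (9, 9)]

Jarvis march: at each step, from the current hull vertex p, select the next vertex q as the point such that every other point lies strictly to the left of (or on) the directed line p → q. (Equivalently: for every other point r, the cross product (q − p) × (r − p) ≥ 0.)
Starting point (lowest x, tie lowest y): (-9, 0). Wrap until returning to start. Resulting hull: (-9, 0), (1, -8), (5, -9), (9, 9).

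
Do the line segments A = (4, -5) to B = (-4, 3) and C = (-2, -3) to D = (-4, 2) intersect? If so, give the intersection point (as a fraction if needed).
No (intersection of containing lines falls outside at least one segment)

Parametrize and solve: t = 13/12, s = 4/3. At least one of these is outside [0, 1], so the segments do not intersect.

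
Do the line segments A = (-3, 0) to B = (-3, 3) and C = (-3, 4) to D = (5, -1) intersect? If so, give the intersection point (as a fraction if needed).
No (intersection of containing lines falls outside at least one segment)

Parametrize and solve: t = 4/3, s = 0. At least one of these is outside [0, 1], so the segments do not intersect.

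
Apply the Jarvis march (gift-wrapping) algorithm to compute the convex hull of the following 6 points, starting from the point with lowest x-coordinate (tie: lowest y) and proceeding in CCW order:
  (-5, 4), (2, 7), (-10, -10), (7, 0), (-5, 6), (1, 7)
Hull (CCW) = [(-10, -10), (7, 0), (2, 7), (1, 7), (-5, 6)]

Jarvis march: at each step, from the current hull vertex p, select the next vertex q as the point such that every other point lies strictly to the left of (or on) the directed line p → q. (Equivalently: for every other point r, the cross product (q − p) × (r − p) ≥ 0.)
Starting point (lowest x, tie lowest y): (-10, -10). Wrap until returning to start. Resulting hull: (-10, -10), (7, 0), (2, 7), (1, 7), (-5, 6).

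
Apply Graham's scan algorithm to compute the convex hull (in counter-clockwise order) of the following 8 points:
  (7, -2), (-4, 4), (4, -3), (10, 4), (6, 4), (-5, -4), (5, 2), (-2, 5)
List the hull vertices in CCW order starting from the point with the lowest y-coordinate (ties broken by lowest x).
Hull (CCW) = [(-5, -4), (4, -3), (7, -2), (10, 4), (-2, 5), (-4, 4)]

Graham scan procedure:
  1. Find the pivot p₀ = point with lowest y (tie → lowest x): (-5, -4).
  2. Sort the remaining points by polar angle around p₀.
  3. Walk through sorted points, maintaining a stack; pop the top while the last three entries make a non-left turn (cross product ≤ 0).
  4. Final stack is the convex hull in CCW order: (-5, -4), (4, -3), (7, -2), (10, 4), (-2, 5), (-4, 4).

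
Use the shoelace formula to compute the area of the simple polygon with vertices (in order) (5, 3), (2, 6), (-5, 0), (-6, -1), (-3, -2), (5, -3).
Area = 117/2

Shoelace formula: Area = (1/2) |Σ_i (x_i · y_{i+1} − x_{i+1} · y_i)| (indices mod n). Compute each cross term:
  (5)(6) − (2)(3) = 24
  (2)(0) − (-5)(6) = 30
  (-5)(-1) − (-6)(0) = 5
  (-6)(-2) − (-3)(-1) = 9
  (-3)(-3) − (5)(-2) = 19
  (5)(3) − (5)(-3) = 30
Sum = 117, so (signed) Area = 117/2 = 117/2, |Area| = 117/2.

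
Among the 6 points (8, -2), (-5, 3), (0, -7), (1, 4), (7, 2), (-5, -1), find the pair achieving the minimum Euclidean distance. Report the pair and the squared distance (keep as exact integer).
Pair = ((-5, 3), (-5, -1)); squared distance = 16

Compute all C(6, 2) = 15 pairwise squared distances (x_i − x_j)² + (y_i − y_j)². The minimum is 16, attained by the pair ((-5, 3), (-5, -1)).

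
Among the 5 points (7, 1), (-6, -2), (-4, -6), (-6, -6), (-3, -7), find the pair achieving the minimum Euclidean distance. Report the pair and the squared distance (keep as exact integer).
Pair = ((-4, -6), (-3, -7)); squared distance = 2

Compute all C(5, 2) = 10 pairwise squared distances (x_i − x_j)² + (y_i − y_j)². The minimum is 2, attained by the pair ((-4, -6), (-3, -7)).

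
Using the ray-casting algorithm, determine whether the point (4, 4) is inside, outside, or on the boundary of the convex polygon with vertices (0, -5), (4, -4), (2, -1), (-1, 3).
The point (4, 4) lies strictly outside the polygon

Cast a horizontal ray to the right from the query point and count how many polygon edges it crosses (each edge strictly once or zero times, handled with the usual half-open convention). 
Parity of crossings → even ⇒ outside.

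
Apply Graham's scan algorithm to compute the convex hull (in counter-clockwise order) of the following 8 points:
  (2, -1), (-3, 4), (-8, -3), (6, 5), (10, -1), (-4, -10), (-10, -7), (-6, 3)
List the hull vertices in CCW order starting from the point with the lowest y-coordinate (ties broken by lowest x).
Hull (CCW) = [(-4, -10), (10, -1), (6, 5), (-3, 4), (-6, 3), (-10, -7)]

Graham scan procedure:
  1. Find the pivot p₀ = point with lowest y (tie → lowest x): (-4, -10).
  2. Sort the remaining points by polar angle around p₀.
  3. Walk through sorted points, maintaining a stack; pop the top while the last three entries make a non-left turn (cross product ≤ 0).
  4. Final stack is the convex hull in CCW order: (-4, -10), (10, -1), (6, 5), (-3, 4), (-6, 3), (-10, -7).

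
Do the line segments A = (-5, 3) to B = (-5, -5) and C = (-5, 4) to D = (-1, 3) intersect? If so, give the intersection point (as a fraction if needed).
No (intersection of containing lines falls outside at least one segment)

Parametrize and solve: t = -1/8, s = 0. At least one of these is outside [0, 1], so the segments do not intersect.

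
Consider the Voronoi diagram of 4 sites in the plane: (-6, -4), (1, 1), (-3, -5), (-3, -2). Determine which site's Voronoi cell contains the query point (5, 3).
Nearest site = (1, 1)

The Voronoi cell of site s contains exactly those query points closer to s than to any other site. Compute squared distances from q = (5, 3) to each site:
  (1 − 5)² + (1 − 3)² = 20
  (-3 − 5)² + (-2 − 3)² = 89
  (-3 − 5)² + (-5 − 3)² = 128
  (-6 − 5)² + (-4 − 3)² = 170
Minimum is attained by (1, 1), so q lies in its Voronoi cell.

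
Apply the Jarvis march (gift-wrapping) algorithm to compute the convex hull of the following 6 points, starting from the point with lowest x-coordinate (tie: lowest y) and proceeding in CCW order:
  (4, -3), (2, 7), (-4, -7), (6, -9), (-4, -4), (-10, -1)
Hull (CCW) = [(-10, -1), (-4, -7), (6, -9), (2, 7)]

Jarvis march: at each step, from the current hull vertex p, select the next vertex q as the point such that every other point lies strictly to the left of (or on) the directed line p → q. (Equivalently: for every other point r, the cross product (q − p) × (r − p) ≥ 0.)
Starting point (lowest x, tie lowest y): (-10, -1). Wrap until returning to start. Resulting hull: (-10, -1), (-4, -7), (6, -9), (2, 7).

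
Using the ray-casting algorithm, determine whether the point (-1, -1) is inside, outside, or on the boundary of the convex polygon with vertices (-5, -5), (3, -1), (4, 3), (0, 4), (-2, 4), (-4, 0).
The point (-1, -1) lies strictly inside the polygon

Cast a horizontal ray to the right from the query point and count how many polygon edges it crosses (each edge strictly once or zero times, handled with the usual half-open convention). 
Parity of crossings → odd ⇒ inside.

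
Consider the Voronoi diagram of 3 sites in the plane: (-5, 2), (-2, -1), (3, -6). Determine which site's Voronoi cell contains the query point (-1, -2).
Nearest site = (-2, -1)

The Voronoi cell of site s contains exactly those query points closer to s than to any other site. Compute squared distances from q = (-1, -2) to each site:
  (-2 − -1)² + (-1 − -2)² = 2
  (-5 − -1)² + (2 − -2)² = 32
  (3 − -1)² + (-6 − -2)² = 32
Minimum is attained by (-2, -1), so q lies in its Voronoi cell.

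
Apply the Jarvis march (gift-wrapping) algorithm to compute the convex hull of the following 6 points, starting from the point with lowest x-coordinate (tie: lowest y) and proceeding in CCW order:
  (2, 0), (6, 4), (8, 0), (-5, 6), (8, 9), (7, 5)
Hull (CCW) = [(-5, 6), (2, 0), (8, 0), (8, 9)]

Jarvis march: at each step, from the current hull vertex p, select the next vertex q as the point such that every other point lies strictly to the left of (or on) the directed line p → q. (Equivalently: for every other point r, the cross product (q − p) × (r − p) ≥ 0.)
Starting point (lowest x, tie lowest y): (-5, 6). Wrap until returning to start. Resulting hull: (-5, 6), (2, 0), (8, 0), (8, 9).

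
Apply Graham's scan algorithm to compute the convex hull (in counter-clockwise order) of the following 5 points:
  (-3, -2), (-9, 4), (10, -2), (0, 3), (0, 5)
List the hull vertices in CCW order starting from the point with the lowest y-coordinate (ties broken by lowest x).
Hull (CCW) = [(-3, -2), (10, -2), (0, 5), (-9, 4)]

Graham scan procedure:
  1. Find the pivot p₀ = point with lowest y (tie → lowest x): (-3, -2).
  2. Sort the remaining points by polar angle around p₀.
  3. Walk through sorted points, maintaining a stack; pop the top while the last three entries make a non-left turn (cross product ≤ 0).
  4. Final stack is the convex hull in CCW order: (-3, -2), (10, -2), (0, 5), (-9, 4).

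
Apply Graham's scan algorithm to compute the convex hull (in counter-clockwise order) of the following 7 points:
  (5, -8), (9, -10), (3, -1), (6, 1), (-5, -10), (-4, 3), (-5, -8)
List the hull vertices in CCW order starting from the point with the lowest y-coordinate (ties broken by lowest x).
Hull (CCW) = [(-5, -10), (9, -10), (6, 1), (-4, 3), (-5, -8)]

Graham scan procedure:
  1. Find the pivot p₀ = point with lowest y (tie → lowest x): (-5, -10).
  2. Sort the remaining points by polar angle around p₀.
  3. Walk through sorted points, maintaining a stack; pop the top while the last three entries make a non-left turn (cross product ≤ 0).
  4. Final stack is the convex hull in CCW order: (-5, -10), (9, -10), (6, 1), (-4, 3), (-5, -8).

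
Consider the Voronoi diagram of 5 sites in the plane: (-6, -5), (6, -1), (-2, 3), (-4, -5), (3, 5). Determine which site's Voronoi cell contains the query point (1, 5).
Nearest site = (3, 5)

The Voronoi cell of site s contains exactly those query points closer to s than to any other site. Compute squared distances from q = (1, 5) to each site:
  (3 − 1)² + (5 − 5)² = 4
  (-2 − 1)² + (3 − 5)² = 13
  (6 − 1)² + (-1 − 5)² = 61
  (-4 − 1)² + (-5 − 5)² = 125
  (-6 − 1)² + (-5 − 5)² = 149
Minimum is attained by (3, 5), so q lies in its Voronoi cell.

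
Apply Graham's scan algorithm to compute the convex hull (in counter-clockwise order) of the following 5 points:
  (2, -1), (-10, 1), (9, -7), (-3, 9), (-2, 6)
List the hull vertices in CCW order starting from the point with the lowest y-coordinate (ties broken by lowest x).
Hull (CCW) = [(9, -7), (-3, 9), (-10, 1)]

Graham scan procedure:
  1. Find the pivot p₀ = point with lowest y (tie → lowest x): (9, -7).
  2. Sort the remaining points by polar angle around p₀.
  3. Walk through sorted points, maintaining a stack; pop the top while the last three entries make a non-left turn (cross product ≤ 0).
  4. Final stack is the convex hull in CCW order: (9, -7), (-3, 9), (-10, 1).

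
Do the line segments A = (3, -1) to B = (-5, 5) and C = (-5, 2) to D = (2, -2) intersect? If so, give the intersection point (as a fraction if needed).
No (intersection of containing lines falls outside at least one segment)

Parametrize and solve: t = -11/10, s = 12/5. At least one of these is outside [0, 1], so the segments do not intersect.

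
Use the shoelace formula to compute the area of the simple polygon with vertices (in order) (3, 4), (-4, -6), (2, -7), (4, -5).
Area = 87/2

Shoelace formula: Area = (1/2) |Σ_i (x_i · y_{i+1} − x_{i+1} · y_i)| (indices mod n). Compute each cross term:
  (3)(-6) − (-4)(4) = -2
  (-4)(-7) − (2)(-6) = 40
  (2)(-5) − (4)(-7) = 18
  (4)(4) − (3)(-5) = 31
Sum = 87, so (signed) Area = 87/2 = 87/2, |Area| = 87/2.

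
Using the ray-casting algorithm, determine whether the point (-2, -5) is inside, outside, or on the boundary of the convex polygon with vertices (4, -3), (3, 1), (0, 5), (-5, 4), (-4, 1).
The point (-2, -5) lies strictly outside the polygon

Cast a horizontal ray to the right from the query point and count how many polygon edges it crosses (each edge strictly once or zero times, handled with the usual half-open convention). 
Parity of crossings → even ⇒ outside.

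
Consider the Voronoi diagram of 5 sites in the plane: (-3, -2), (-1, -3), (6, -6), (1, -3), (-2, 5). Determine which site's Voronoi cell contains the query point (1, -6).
Nearest site = (1, -3)

The Voronoi cell of site s contains exactly those query points closer to s than to any other site. Compute squared distances from q = (1, -6) to each site:
  (1 − 1)² + (-3 − -6)² = 9
  (-1 − 1)² + (-3 − -6)² = 13
  (6 − 1)² + (-6 − -6)² = 25
  (-3 − 1)² + (-2 − -6)² = 32
  (-2 − 1)² + (5 − -6)² = 130
Minimum is attained by (1, -3), so q lies in its Voronoi cell.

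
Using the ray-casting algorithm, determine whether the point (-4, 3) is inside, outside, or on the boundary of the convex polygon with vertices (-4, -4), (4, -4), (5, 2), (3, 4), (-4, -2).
The point (-4, 3) lies strictly outside the polygon

Cast a horizontal ray to the right from the query point and count how many polygon edges it crosses (each edge strictly once or zero times, handled with the usual half-open convention). 
Parity of crossings → even ⇒ outside.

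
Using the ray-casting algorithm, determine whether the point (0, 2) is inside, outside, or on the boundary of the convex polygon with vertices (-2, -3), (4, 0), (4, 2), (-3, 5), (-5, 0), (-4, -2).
The point (0, 2) lies strictly inside the polygon

Cast a horizontal ray to the right from the query point and count how many polygon edges it crosses (each edge strictly once or zero times, handled with the usual half-open convention). 
Parity of crossings → odd ⇒ inside.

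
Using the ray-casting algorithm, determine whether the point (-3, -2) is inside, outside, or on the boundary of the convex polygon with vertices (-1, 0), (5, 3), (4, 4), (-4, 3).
The point (-3, -2) lies strictly outside the polygon

Cast a horizontal ray to the right from the query point and count how many polygon edges it crosses (each edge strictly once or zero times, handled with the usual half-open convention). 
Parity of crossings → even ⇒ outside.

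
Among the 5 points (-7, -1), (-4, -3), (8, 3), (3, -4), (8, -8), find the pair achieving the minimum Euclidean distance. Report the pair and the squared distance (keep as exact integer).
Pair = ((-7, -1), (-4, -3)); squared distance = 13

Compute all C(5, 2) = 10 pairwise squared distances (x_i − x_j)² + (y_i − y_j)². The minimum is 13, attained by the pair ((-7, -1), (-4, -3)).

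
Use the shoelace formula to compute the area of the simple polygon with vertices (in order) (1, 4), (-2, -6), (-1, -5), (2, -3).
Area = 15

Shoelace formula: Area = (1/2) |Σ_i (x_i · y_{i+1} − x_{i+1} · y_i)| (indices mod n). Compute each cross term:
  (1)(-6) − (-2)(4) = 2
  (-2)(-5) − (-1)(-6) = 4
  (-1)(-3) − (2)(-5) = 13
  (2)(4) − (1)(-3) = 11
Sum = 30, so (signed) Area = 30/2 = 15, |Area| = 15.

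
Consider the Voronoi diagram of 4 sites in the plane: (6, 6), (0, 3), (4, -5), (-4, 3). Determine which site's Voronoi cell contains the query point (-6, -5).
Nearest site = (-4, 3)

The Voronoi cell of site s contains exactly those query points closer to s than to any other site. Compute squared distances from q = (-6, -5) to each site:
  (-4 − -6)² + (3 − -5)² = 68
  (0 − -6)² + (3 − -5)² = 100
  (4 − -6)² + (-5 − -5)² = 100
  (6 − -6)² + (6 − -5)² = 265
Minimum is attained by (-4, 3), so q lies in its Voronoi cell.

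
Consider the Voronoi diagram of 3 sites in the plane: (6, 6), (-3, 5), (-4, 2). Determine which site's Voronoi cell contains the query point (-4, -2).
Nearest site = (-4, 2)

The Voronoi cell of site s contains exactly those query points closer to s than to any other site. Compute squared distances from q = (-4, -2) to each site:
  (-4 − -4)² + (2 − -2)² = 16
  (-3 − -4)² + (5 − -2)² = 50
  (6 − -4)² + (6 − -2)² = 164
Minimum is attained by (-4, 2), so q lies in its Voronoi cell.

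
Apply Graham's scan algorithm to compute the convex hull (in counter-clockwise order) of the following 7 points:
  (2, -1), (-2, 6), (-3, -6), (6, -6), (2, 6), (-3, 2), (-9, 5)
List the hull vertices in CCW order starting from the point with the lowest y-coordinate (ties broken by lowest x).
Hull (CCW) = [(-3, -6), (6, -6), (2, 6), (-2, 6), (-9, 5)]

Graham scan procedure:
  1. Find the pivot p₀ = point with lowest y (tie → lowest x): (-3, -6).
  2. Sort the remaining points by polar angle around p₀.
  3. Walk through sorted points, maintaining a stack; pop the top while the last three entries make a non-left turn (cross product ≤ 0).
  4. Final stack is the convex hull in CCW order: (-3, -6), (6, -6), (2, 6), (-2, 6), (-9, 5).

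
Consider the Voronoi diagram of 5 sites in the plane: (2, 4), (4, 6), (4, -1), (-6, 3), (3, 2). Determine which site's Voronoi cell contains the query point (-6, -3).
Nearest site = (-6, 3)

The Voronoi cell of site s contains exactly those query points closer to s than to any other site. Compute squared distances from q = (-6, -3) to each site:
  (-6 − -6)² + (3 − -3)² = 36
  (4 − -6)² + (-1 − -3)² = 104
  (3 − -6)² + (2 − -3)² = 106
  (2 − -6)² + (4 − -3)² = 113
  (4 − -6)² + (6 − -3)² = 181
Minimum is attained by (-6, 3), so q lies in its Voronoi cell.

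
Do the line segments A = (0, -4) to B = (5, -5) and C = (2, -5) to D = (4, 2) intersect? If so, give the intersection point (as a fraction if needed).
Yes; intersection at (80/37, -164/37) (t = 16/37 on AB, s = 3/37 on CD)

Parametrize AB as A + t(B − A) = (0 + 5 t, -4 + -1 t) and CD as C + s(D − C) = (2 + 2 s, -5 + 7 s). Solve the linear system for (t, s). Determinant = -37 ≠ 0, so a unique intersection of the containing lines exists. Solution: t = 16/37, s = 3/37 — both in [0, 1], so the segments cross. Intersection point: (80/37, -164/37).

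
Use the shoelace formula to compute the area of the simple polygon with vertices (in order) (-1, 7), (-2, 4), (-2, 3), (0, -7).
Area = 19/2

Shoelace formula: Area = (1/2) |Σ_i (x_i · y_{i+1} − x_{i+1} · y_i)| (indices mod n). Compute each cross term:
  (-1)(4) − (-2)(7) = 10
  (-2)(3) − (-2)(4) = 2
  (-2)(-7) − (0)(3) = 14
  (0)(7) − (-1)(-7) = -7
Sum = 19, so (signed) Area = 19/2 = 19/2, |Area| = 19/2.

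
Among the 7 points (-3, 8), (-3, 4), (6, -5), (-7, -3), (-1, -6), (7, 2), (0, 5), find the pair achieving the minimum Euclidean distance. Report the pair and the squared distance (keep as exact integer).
Pair = ((-3, 4), (0, 5)); squared distance = 10

Compute all C(7, 2) = 21 pairwise squared distances (x_i − x_j)² + (y_i − y_j)². The minimum is 10, attained by the pair ((-3, 4), (0, 5)).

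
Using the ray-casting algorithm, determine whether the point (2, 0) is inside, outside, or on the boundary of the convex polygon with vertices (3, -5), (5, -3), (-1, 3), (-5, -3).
The point (2, 0) lies on the polygon boundary

Boundary check: the query satisfies the collinearity and bounding-box conditions for some polygon edge, so it lies exactly on the boundary.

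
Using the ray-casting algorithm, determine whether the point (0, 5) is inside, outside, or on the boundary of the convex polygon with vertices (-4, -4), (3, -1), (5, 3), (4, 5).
The point (0, 5) lies strictly outside the polygon

Cast a horizontal ray to the right from the query point and count how many polygon edges it crosses (each edge strictly once or zero times, handled with the usual half-open convention). 
Parity of crossings → even ⇒ outside.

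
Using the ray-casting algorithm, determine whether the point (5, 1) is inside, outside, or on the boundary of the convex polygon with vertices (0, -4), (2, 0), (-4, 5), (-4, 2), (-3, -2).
The point (5, 1) lies strictly outside the polygon

Cast a horizontal ray to the right from the query point and count how many polygon edges it crosses (each edge strictly once or zero times, handled with the usual half-open convention). 
Parity of crossings → even ⇒ outside.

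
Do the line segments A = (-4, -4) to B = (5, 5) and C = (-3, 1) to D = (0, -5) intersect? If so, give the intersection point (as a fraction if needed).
Yes; intersection at (-5/3, -5/3) (t = 7/27 on AB, s = 4/9 on CD)

Parametrize AB as A + t(B − A) = (-4 + 9 t, -4 + 9 t) and CD as C + s(D − C) = (-3 + 3 s, 1 + -6 s). Solve the linear system for (t, s). Determinant = 81 ≠ 0, so a unique intersection of the containing lines exists. Solution: t = 7/27, s = 4/9 — both in [0, 1], so the segments cross. Intersection point: (-5/3, -5/3).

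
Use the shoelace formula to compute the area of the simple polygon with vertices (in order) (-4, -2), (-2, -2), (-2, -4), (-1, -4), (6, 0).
Area = 12

Shoelace formula: Area = (1/2) |Σ_i (x_i · y_{i+1} − x_{i+1} · y_i)| (indices mod n). Compute each cross term:
  (-4)(-2) − (-2)(-2) = 4
  (-2)(-4) − (-2)(-2) = 4
  (-2)(-4) − (-1)(-4) = 4
  (-1)(0) − (6)(-4) = 24
  (6)(-2) − (-4)(0) = -12
Sum = 24, so (signed) Area = 24/2 = 12, |Area| = 12.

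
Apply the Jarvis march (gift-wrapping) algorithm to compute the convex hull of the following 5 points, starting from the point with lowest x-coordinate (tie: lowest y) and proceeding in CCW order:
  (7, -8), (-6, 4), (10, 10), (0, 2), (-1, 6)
Hull (CCW) = [(-6, 4), (7, -8), (10, 10), (-1, 6)]

Jarvis march: at each step, from the current hull vertex p, select the next vertex q as the point such that every other point lies strictly to the left of (or on) the directed line p → q. (Equivalently: for every other point r, the cross product (q − p) × (r − p) ≥ 0.)
Starting point (lowest x, tie lowest y): (-6, 4). Wrap until returning to start. Resulting hull: (-6, 4), (7, -8), (10, 10), (-1, 6).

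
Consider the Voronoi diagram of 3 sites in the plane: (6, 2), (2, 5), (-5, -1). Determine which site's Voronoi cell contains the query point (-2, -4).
Nearest site = (-5, -1)

The Voronoi cell of site s contains exactly those query points closer to s than to any other site. Compute squared distances from q = (-2, -4) to each site:
  (-5 − -2)² + (-1 − -4)² = 18
  (2 − -2)² + (5 − -4)² = 97
  (6 − -2)² + (2 − -4)² = 100
Minimum is attained by (-5, -1), so q lies in its Voronoi cell.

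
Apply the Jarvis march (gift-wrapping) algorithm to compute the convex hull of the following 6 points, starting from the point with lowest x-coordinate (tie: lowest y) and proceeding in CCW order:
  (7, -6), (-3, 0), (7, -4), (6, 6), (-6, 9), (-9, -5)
Hull (CCW) = [(-9, -5), (7, -6), (7, -4), (6, 6), (-6, 9)]

Jarvis march: at each step, from the current hull vertex p, select the next vertex q as the point such that every other point lies strictly to the left of (or on) the directed line p → q. (Equivalently: for every other point r, the cross product (q − p) × (r − p) ≥ 0.)
Starting point (lowest x, tie lowest y): (-9, -5). Wrap until returning to start. Resulting hull: (-9, -5), (7, -6), (7, -4), (6, 6), (-6, 9).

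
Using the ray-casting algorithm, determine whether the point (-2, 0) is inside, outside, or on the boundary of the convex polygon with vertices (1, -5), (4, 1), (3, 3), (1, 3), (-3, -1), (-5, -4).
The point (-2, 0) lies on the polygon boundary

Boundary check: the query satisfies the collinearity and bounding-box conditions for some polygon edge, so it lies exactly on the boundary.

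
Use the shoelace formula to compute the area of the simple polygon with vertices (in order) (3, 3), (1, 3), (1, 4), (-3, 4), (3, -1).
Area = 13

Shoelace formula: Area = (1/2) |Σ_i (x_i · y_{i+1} − x_{i+1} · y_i)| (indices mod n). Compute each cross term:
  (3)(3) − (1)(3) = 6
  (1)(4) − (1)(3) = 1
  (1)(4) − (-3)(4) = 16
  (-3)(-1) − (3)(4) = -9
  (3)(3) − (3)(-1) = 12
Sum = 26, so (signed) Area = 26/2 = 13, |Area| = 13.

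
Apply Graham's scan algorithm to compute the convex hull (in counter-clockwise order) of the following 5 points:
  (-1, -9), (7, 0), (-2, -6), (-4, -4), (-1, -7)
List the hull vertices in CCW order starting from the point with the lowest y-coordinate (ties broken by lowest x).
Hull (CCW) = [(-1, -9), (7, 0), (-4, -4)]

Graham scan procedure:
  1. Find the pivot p₀ = point with lowest y (tie → lowest x): (-1, -9).
  2. Sort the remaining points by polar angle around p₀.
  3. Walk through sorted points, maintaining a stack; pop the top while the last three entries make a non-left turn (cross product ≤ 0).
  4. Final stack is the convex hull in CCW order: (-1, -9), (7, 0), (-4, -4).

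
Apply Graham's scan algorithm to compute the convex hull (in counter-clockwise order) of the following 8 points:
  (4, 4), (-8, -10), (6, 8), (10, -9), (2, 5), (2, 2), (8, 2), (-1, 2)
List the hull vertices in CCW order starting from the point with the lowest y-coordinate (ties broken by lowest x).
Hull (CCW) = [(-8, -10), (10, -9), (8, 2), (6, 8), (2, 5), (-1, 2)]

Graham scan procedure:
  1. Find the pivot p₀ = point with lowest y (tie → lowest x): (-8, -10).
  2. Sort the remaining points by polar angle around p₀.
  3. Walk through sorted points, maintaining a stack; pop the top while the last three entries make a non-left turn (cross product ≤ 0).
  4. Final stack is the convex hull in CCW order: (-8, -10), (10, -9), (8, 2), (6, 8), (2, 5), (-1, 2).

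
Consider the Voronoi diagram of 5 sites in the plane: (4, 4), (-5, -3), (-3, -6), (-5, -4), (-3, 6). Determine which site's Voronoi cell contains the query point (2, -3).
Nearest site = (-3, -6)

The Voronoi cell of site s contains exactly those query points closer to s than to any other site. Compute squared distances from q = (2, -3) to each site:
  (-3 − 2)² + (-6 − -3)² = 34
  (-5 − 2)² + (-3 − -3)² = 49
  (-5 − 2)² + (-4 − -3)² = 50
  (4 − 2)² + (4 − -3)² = 53
  (-3 − 2)² + (6 − -3)² = 106
Minimum is attained by (-3, -6), so q lies in its Voronoi cell.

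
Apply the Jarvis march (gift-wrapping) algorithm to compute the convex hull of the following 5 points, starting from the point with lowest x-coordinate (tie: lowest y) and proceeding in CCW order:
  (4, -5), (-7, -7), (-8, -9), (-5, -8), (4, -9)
Hull (CCW) = [(-8, -9), (4, -9), (4, -5), (-7, -7)]

Jarvis march: at each step, from the current hull vertex p, select the next vertex q as the point such that every other point lies strictly to the left of (or on) the directed line p → q. (Equivalently: for every other point r, the cross product (q − p) × (r − p) ≥ 0.)
Starting point (lowest x, tie lowest y): (-8, -9). Wrap until returning to start. Resulting hull: (-8, -9), (4, -9), (4, -5), (-7, -7).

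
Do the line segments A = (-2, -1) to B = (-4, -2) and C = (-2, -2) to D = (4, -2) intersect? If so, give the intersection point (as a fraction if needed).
No (intersection of containing lines falls outside at least one segment)

Parametrize and solve: t = 1, s = -1/3. At least one of these is outside [0, 1], so the segments do not intersect.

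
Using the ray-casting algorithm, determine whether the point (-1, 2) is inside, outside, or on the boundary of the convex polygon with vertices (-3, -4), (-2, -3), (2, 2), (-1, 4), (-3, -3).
The point (-1, 2) lies strictly inside the polygon

Cast a horizontal ray to the right from the query point and count how many polygon edges it crosses (each edge strictly once or zero times, handled with the usual half-open convention). 
Parity of crossings → odd ⇒ inside.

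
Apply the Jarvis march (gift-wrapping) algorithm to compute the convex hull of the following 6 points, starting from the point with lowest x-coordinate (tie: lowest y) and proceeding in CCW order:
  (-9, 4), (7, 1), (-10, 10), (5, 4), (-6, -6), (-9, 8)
Hull (CCW) = [(-10, 10), (-9, 4), (-6, -6), (7, 1), (5, 4)]

Jarvis march: at each step, from the current hull vertex p, select the next vertex q as the point such that every other point lies strictly to the left of (or on) the directed line p → q. (Equivalently: for every other point r, the cross product (q − p) × (r − p) ≥ 0.)
Starting point (lowest x, tie lowest y): (-10, 10). Wrap until returning to start. Resulting hull: (-10, 10), (-9, 4), (-6, -6), (7, 1), (5, 4).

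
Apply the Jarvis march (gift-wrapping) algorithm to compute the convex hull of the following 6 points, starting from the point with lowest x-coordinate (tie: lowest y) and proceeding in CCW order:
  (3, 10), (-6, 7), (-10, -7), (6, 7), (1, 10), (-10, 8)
Hull (CCW) = [(-10, -7), (6, 7), (3, 10), (1, 10), (-10, 8)]

Jarvis march: at each step, from the current hull vertex p, select the next vertex q as the point such that every other point lies strictly to the left of (or on) the directed line p → q. (Equivalently: for every other point r, the cross product (q − p) × (r − p) ≥ 0.)
Starting point (lowest x, tie lowest y): (-10, -7). Wrap until returning to start. Resulting hull: (-10, -7), (6, 7), (3, 10), (1, 10), (-10, 8).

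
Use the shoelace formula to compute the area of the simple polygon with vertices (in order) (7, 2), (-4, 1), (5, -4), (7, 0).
Area = 34

Shoelace formula: Area = (1/2) |Σ_i (x_i · y_{i+1} − x_{i+1} · y_i)| (indices mod n). Compute each cross term:
  (7)(1) − (-4)(2) = 15
  (-4)(-4) − (5)(1) = 11
  (5)(0) − (7)(-4) = 28
  (7)(2) − (7)(0) = 14
Sum = 68, so (signed) Area = 68/2 = 34, |Area| = 34.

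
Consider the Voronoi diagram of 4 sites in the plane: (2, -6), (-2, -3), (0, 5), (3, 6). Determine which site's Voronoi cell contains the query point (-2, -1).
Nearest site = (-2, -3)

The Voronoi cell of site s contains exactly those query points closer to s than to any other site. Compute squared distances from q = (-2, -1) to each site:
  (-2 − -2)² + (-3 − -1)² = 4
  (0 − -2)² + (5 − -1)² = 40
  (2 − -2)² + (-6 − -1)² = 41
  (3 − -2)² + (6 − -1)² = 74
Minimum is attained by (-2, -3), so q lies in its Voronoi cell.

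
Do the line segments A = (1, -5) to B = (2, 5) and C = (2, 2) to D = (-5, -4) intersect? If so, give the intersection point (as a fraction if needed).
Yes; intersection at (107/64, 55/32) (t = 43/64 on AB, s = 3/64 on CD)

Parametrize AB as A + t(B − A) = (1 + 1 t, -5 + 10 t) and CD as C + s(D − C) = (2 + -7 s, 2 + -6 s). Solve the linear system for (t, s). Determinant = -64 ≠ 0, so a unique intersection of the containing lines exists. Solution: t = 43/64, s = 3/64 — both in [0, 1], so the segments cross. Intersection point: (107/64, 55/32).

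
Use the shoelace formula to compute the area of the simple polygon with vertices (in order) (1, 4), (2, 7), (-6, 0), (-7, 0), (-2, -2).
Area = 49/2

Shoelace formula: Area = (1/2) |Σ_i (x_i · y_{i+1} − x_{i+1} · y_i)| (indices mod n). Compute each cross term:
  (1)(7) − (2)(4) = -1
  (2)(0) − (-6)(7) = 42
  (-6)(0) − (-7)(0) = 0
  (-7)(-2) − (-2)(0) = 14
  (-2)(4) − (1)(-2) = -6
Sum = 49, so (signed) Area = 49/2 = 49/2, |Area| = 49/2.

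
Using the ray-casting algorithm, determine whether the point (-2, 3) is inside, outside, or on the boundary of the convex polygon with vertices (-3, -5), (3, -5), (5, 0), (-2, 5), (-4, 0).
The point (-2, 3) lies strictly inside the polygon

Cast a horizontal ray to the right from the query point and count how many polygon edges it crosses (each edge strictly once or zero times, handled with the usual half-open convention). 
Parity of crossings → odd ⇒ inside.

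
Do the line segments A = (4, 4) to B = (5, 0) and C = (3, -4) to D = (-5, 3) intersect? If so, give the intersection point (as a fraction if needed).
No (intersection of containing lines falls outside at least one segment)

Parametrize and solve: t = 71/25, s = -12/25. At least one of these is outside [0, 1], so the segments do not intersect.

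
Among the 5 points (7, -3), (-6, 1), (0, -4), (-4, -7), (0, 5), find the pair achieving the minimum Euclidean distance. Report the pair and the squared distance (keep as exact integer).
Pair = ((0, -4), (-4, -7)); squared distance = 25

Compute all C(5, 2) = 10 pairwise squared distances (x_i − x_j)² + (y_i − y_j)². The minimum is 25, attained by the pair ((0, -4), (-4, -7)).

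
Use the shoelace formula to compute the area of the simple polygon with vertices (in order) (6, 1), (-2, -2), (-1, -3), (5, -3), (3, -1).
Area = 25/2

Shoelace formula: Area = (1/2) |Σ_i (x_i · y_{i+1} − x_{i+1} · y_i)| (indices mod n). Compute each cross term:
  (6)(-2) − (-2)(1) = -10
  (-2)(-3) − (-1)(-2) = 4
  (-1)(-3) − (5)(-3) = 18
  (5)(-1) − (3)(-3) = 4
  (3)(1) − (6)(-1) = 9
Sum = 25, so (signed) Area = 25/2 = 25/2, |Area| = 25/2.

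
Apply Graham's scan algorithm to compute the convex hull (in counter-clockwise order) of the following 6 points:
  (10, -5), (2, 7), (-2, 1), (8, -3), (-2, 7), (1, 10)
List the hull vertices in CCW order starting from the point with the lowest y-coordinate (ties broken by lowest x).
Hull (CCW) = [(10, -5), (1, 10), (-2, 7), (-2, 1)]

Graham scan procedure:
  1. Find the pivot p₀ = point with lowest y (tie → lowest x): (10, -5).
  2. Sort the remaining points by polar angle around p₀.
  3. Walk through sorted points, maintaining a stack; pop the top while the last three entries make a non-left turn (cross product ≤ 0).
  4. Final stack is the convex hull in CCW order: (10, -5), (1, 10), (-2, 7), (-2, 1).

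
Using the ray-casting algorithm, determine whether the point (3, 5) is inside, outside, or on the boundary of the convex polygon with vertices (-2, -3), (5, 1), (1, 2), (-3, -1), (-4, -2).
The point (3, 5) lies strictly outside the polygon

Cast a horizontal ray to the right from the query point and count how many polygon edges it crosses (each edge strictly once or zero times, handled with the usual half-open convention). 
Parity of crossings → even ⇒ outside.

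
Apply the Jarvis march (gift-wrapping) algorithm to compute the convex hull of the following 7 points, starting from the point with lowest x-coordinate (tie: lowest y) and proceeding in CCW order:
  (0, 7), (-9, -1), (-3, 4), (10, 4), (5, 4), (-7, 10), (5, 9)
Hull (CCW) = [(-9, -1), (10, 4), (5, 9), (-7, 10)]

Jarvis march: at each step, from the current hull vertex p, select the next vertex q as the point such that every other point lies strictly to the left of (or on) the directed line p → q. (Equivalently: for every other point r, the cross product (q − p) × (r − p) ≥ 0.)
Starting point (lowest x, tie lowest y): (-9, -1). Wrap until returning to start. Resulting hull: (-9, -1), (10, 4), (5, 9), (-7, 10).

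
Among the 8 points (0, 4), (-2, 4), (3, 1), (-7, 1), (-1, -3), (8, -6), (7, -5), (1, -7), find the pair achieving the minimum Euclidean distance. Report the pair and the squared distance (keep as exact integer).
Pair = ((8, -6), (7, -5)); squared distance = 2

Compute all C(8, 2) = 28 pairwise squared distances (x_i − x_j)² + (y_i − y_j)². The minimum is 2, attained by the pair ((8, -6), (7, -5)).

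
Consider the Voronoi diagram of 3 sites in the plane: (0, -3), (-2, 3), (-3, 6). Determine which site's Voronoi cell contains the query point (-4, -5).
Nearest site = (0, -3)

The Voronoi cell of site s contains exactly those query points closer to s than to any other site. Compute squared distances from q = (-4, -5) to each site:
  (0 − -4)² + (-3 − -5)² = 20
  (-2 − -4)² + (3 − -5)² = 68
  (-3 − -4)² + (6 − -5)² = 122
Minimum is attained by (0, -3), so q lies in its Voronoi cell.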